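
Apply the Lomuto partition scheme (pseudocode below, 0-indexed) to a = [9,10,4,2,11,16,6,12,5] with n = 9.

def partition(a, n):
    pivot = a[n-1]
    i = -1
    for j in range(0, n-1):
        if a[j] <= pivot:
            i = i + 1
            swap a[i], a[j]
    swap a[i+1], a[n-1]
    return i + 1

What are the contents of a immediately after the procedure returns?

[4,2,5,10,11,16,6,12,9]

pivot=5, i=-1
j=0: 9>5, skip
j=1: 10>5, skip
j=2: 4≤5, i=0, swap(0,2) ⇒ [4,10,9,2,11,16,6,12,5]
j=3: 2≤5, i=1, swap(1,3) ⇒ [4,2,9,10,11,16,6,12,5]
j=4: 11>5, skip
j=5: 16>5, skip
j=6: 6>5, skip
j=7: 12>5, skip
swap(2,8) ⇒ [4,2,5,10,11,16,6,12,9]; return 2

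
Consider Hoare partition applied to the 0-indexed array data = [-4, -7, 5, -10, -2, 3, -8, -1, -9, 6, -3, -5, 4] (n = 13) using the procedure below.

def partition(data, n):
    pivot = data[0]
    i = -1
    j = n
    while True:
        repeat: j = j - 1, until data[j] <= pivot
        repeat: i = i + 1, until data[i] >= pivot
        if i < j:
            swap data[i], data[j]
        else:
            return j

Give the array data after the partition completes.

[-5, -7, -9, -10, -8, 3, -2, -1, 5, 6, -3, -4, 4]

pivot=-4
j stops at 11 (-5), i stops at 0 (-4); swap ⇒ [-5, -7, 5, -10, -2, 3, -8, -1, -9, 6, -3, -4, 4]
j stops at 8 (-9), i stops at 2 (5); swap ⇒ [-5, -7, -9, -10, -2, 3, -8, -1, 5, 6, -3, -4, 4]
j stops at 6 (-8), i stops at 4 (-2); swap ⇒ [-5, -7, -9, -10, -8, 3, -2, -1, 5, 6, -3, -4, 4]
j stops at 4, i stops at 5; i≥j ⇒ return 4. data=[-5, -7, -9, -10, -8, 3, -2, -1, 5, 6, -3, -4, 4]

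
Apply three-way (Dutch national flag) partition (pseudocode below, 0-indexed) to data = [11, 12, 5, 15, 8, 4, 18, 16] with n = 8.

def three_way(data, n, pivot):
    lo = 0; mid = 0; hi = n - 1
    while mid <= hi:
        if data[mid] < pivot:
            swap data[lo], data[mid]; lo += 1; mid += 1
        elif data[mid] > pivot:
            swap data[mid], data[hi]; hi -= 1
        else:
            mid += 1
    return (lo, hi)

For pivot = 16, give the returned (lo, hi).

(6, 6)

pivot = 16; lo=0, mid=0, hi=7
data[mid]=11<16: swap data[0],data[0]; lo=1,mid=1 → [11, 12, 5, 15, 8, 4, 18, 16]
data[mid]=12<16: swap data[1],data[1]; lo=2,mid=2 → [11, 12, 5, 15, 8, 4, 18, 16]
data[mid]=5<16: swap data[2],data[2]; lo=3,mid=3 → [11, 12, 5, 15, 8, 4, 18, 16]
data[mid]=15<16: swap data[3],data[3]; lo=4,mid=4 → [11, 12, 5, 15, 8, 4, 18, 16]
data[mid]=8<16: swap data[4],data[4]; lo=5,mid=5 → [11, 12, 5, 15, 8, 4, 18, 16]
data[mid]=4<16: swap data[5],data[5]; lo=6,mid=6 → [11, 12, 5, 15, 8, 4, 18, 16]
data[mid]=18>16: swap data[6],data[7]; hi=6 → [11, 12, 5, 15, 8, 4, 16, 18]
data[mid]=16=16: mid=7
end: lo=6, hi=6; data = [11, 12, 5, 15, 8, 4, 16, 18]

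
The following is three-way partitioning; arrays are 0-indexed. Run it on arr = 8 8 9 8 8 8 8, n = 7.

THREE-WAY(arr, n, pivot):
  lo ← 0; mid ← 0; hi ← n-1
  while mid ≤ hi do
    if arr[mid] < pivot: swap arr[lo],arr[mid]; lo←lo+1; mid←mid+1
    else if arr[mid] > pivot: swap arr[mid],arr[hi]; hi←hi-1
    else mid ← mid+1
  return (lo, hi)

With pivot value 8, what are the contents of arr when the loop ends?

8 8 8 8 8 8 9

pivot = 8; lo=0, mid=0, hi=6
arr[mid]=8=8: mid=1
arr[mid]=8=8: mid=2
arr[mid]=9>8: swap arr[2],arr[6]; hi=5 → 8 8 8 8 8 8 9
arr[mid]=8=8: mid=3
arr[mid]=8=8: mid=4
arr[mid]=8=8: mid=5
arr[mid]=8=8: mid=6
end: lo=0, hi=5; arr = 8 8 8 8 8 8 9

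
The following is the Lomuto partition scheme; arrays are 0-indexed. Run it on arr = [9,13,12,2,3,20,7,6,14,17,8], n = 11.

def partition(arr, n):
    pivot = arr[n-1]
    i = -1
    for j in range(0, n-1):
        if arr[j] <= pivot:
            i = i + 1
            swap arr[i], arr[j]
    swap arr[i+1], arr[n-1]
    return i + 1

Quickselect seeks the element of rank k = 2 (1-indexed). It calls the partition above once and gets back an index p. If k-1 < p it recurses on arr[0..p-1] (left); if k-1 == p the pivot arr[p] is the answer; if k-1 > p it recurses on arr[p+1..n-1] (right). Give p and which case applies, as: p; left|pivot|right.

pivot = arr[10] = 8; i = -1
j=0: arr[0]=9 > 8 → no swap
j=1: arr[1]=13 > 8 → no swap
j=2: arr[2]=12 > 8 → no swap
j=3: arr[3]=2 ≤ 8 → i=0, swap arr[0],arr[3] → [2,13,12,9,3,20,7,6,14,17,8]
j=4: arr[4]=3 ≤ 8 → i=1, swap arr[1],arr[4] → [2,3,12,9,13,20,7,6,14,17,8]
j=5: arr[5]=20 > 8 → no swap
j=6: arr[6]=7 ≤ 8 → i=2, swap arr[2],arr[6] → [2,3,7,9,13,20,12,6,14,17,8]
j=7: arr[7]=6 ≤ 8 → i=3, swap arr[3],arr[7] → [2,3,7,6,13,20,12,9,14,17,8]
j=8: arr[8]=14 > 8 → no swap
j=9: arr[9]=17 > 8 → no swap
final swap arr[4],arr[10] → [2,3,7,6,8,20,12,9,14,17,13]; return 4
p = 4; k-1 = 1 < 4 ⇒ left

4; left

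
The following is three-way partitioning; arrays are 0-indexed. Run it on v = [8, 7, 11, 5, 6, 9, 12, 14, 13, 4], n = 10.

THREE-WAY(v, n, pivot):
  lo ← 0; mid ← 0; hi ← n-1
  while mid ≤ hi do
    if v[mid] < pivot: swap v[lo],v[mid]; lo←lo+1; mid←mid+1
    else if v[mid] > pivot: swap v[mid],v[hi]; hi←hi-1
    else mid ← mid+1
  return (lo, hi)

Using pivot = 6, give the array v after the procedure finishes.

pivot = 6; lo=0, mid=0, hi=9
v[mid]=8>6: swap v[0],v[9]; hi=8 → [4, 7, 11, 5, 6, 9, 12, 14, 13, 8]
v[mid]=4<6: swap v[0],v[0]; lo=1,mid=1 → [4, 7, 11, 5, 6, 9, 12, 14, 13, 8]
v[mid]=7>6: swap v[1],v[8]; hi=7 → [4, 13, 11, 5, 6, 9, 12, 14, 7, 8]
v[mid]=13>6: swap v[1],v[7]; hi=6 → [4, 14, 11, 5, 6, 9, 12, 13, 7, 8]
v[mid]=14>6: swap v[1],v[6]; hi=5 → [4, 12, 11, 5, 6, 9, 14, 13, 7, 8]
v[mid]=12>6: swap v[1],v[5]; hi=4 → [4, 9, 11, 5, 6, 12, 14, 13, 7, 8]
v[mid]=9>6: swap v[1],v[4]; hi=3 → [4, 6, 11, 5, 9, 12, 14, 13, 7, 8]
v[mid]=6=6: mid=2
v[mid]=11>6: swap v[2],v[3]; hi=2 → [4, 6, 5, 11, 9, 12, 14, 13, 7, 8]
v[mid]=5<6: swap v[1],v[2]; lo=2,mid=3 → [4, 5, 6, 11, 9, 12, 14, 13, 7, 8]
end: lo=2, hi=2; v = [4, 5, 6, 11, 9, 12, 14, 13, 7, 8]

[4, 5, 6, 11, 9, 12, 14, 13, 7, 8]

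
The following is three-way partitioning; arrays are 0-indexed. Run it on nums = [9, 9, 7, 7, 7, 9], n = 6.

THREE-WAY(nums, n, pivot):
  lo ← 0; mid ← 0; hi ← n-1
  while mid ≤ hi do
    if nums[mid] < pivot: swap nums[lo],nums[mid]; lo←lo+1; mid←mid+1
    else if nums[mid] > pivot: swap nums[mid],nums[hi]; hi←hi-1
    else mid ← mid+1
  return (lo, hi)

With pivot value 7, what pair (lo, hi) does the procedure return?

(0, 2)

pivot = 7; lo=0, mid=0, hi=5
nums[mid]=9>7: swap nums[0],nums[5]; hi=4 → [9, 9, 7, 7, 7, 9]
nums[mid]=9>7: swap nums[0],nums[4]; hi=3 → [7, 9, 7, 7, 9, 9]
nums[mid]=7=7: mid=1
nums[mid]=9>7: swap nums[1],nums[3]; hi=2 → [7, 7, 7, 9, 9, 9]
nums[mid]=7=7: mid=2
nums[mid]=7=7: mid=3
end: lo=0, hi=2; nums = [7, 7, 7, 9, 9, 9]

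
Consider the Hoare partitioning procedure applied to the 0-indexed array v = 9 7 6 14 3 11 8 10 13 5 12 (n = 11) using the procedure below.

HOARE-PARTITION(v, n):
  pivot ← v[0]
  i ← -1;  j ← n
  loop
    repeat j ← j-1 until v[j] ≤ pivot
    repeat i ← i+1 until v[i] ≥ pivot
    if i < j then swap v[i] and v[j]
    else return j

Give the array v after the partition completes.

5 7 6 8 3 11 14 10 13 9 12

pivot = v[0] = 9; i = -1, j = 11
j→9 (v[9]=5≤9), i→0 (v[0]=9≥9); i<j, swap → 5 7 6 14 3 11 8 10 13 9 12
j→6 (v[6]=8≤9), i→3 (v[3]=14≥9); i<j, swap → 5 7 6 8 3 11 14 10 13 9 12
j→4, i→5; i≥j, return j=4. v = 5 7 6 8 3 11 14 10 13 9 12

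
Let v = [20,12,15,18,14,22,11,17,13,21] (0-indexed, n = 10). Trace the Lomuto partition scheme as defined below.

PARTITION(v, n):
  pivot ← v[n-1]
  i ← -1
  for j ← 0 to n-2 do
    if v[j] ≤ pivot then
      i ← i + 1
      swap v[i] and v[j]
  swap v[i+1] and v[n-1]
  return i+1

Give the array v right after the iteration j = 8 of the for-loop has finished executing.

pivot = v[9] = 21; i = -1
j=0: v[0]=20 ≤ 21 → i=0, swap v[0],v[0] (no change) → [20,12,15,18,14,22,11,17,13,21]
j=1: v[1]=12 ≤ 21 → i=1, swap v[1],v[1] (no change) → [20,12,15,18,14,22,11,17,13,21]
j=2: v[2]=15 ≤ 21 → i=2, swap v[2],v[2] (no change) → [20,12,15,18,14,22,11,17,13,21]
j=3: v[3]=18 ≤ 21 → i=3, swap v[3],v[3] (no change) → [20,12,15,18,14,22,11,17,13,21]
j=4: v[4]=14 ≤ 21 → i=4, swap v[4],v[4] (no change) → [20,12,15,18,14,22,11,17,13,21]
j=5: v[5]=22 > 21 → no swap
j=6: v[6]=11 ≤ 21 → i=5, swap v[5],v[6] → [20,12,15,18,14,11,22,17,13,21]
j=7: v[7]=17 ≤ 21 → i=6, swap v[6],v[7] → [20,12,15,18,14,11,17,22,13,21]
j=8: v[8]=13 ≤ 21 → i=7, swap v[7],v[8] → [20,12,15,18,14,11,17,13,22,21]
(after j=8) v = [20,12,15,18,14,11,17,13,22,21]

[20,12,15,18,14,11,17,13,22,21]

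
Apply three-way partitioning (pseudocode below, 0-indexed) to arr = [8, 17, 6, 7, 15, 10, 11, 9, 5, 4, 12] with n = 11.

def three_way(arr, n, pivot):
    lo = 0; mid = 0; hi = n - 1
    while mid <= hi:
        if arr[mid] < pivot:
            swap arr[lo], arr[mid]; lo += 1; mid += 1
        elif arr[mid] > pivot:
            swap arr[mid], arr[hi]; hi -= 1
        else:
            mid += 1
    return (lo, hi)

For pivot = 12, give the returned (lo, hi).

pivot = 12; lo=0, mid=0, hi=10
arr[mid]=8<12: swap arr[0],arr[0]; lo=1,mid=1 → [8, 17, 6, 7, 15, 10, 11, 9, 5, 4, 12]
arr[mid]=17>12: swap arr[1],arr[10]; hi=9 → [8, 12, 6, 7, 15, 10, 11, 9, 5, 4, 17]
arr[mid]=12=12: mid=2
arr[mid]=6<12: swap arr[1],arr[2]; lo=2,mid=3 → [8, 6, 12, 7, 15, 10, 11, 9, 5, 4, 17]
arr[mid]=7<12: swap arr[2],arr[3]; lo=3,mid=4 → [8, 6, 7, 12, 15, 10, 11, 9, 5, 4, 17]
arr[mid]=15>12: swap arr[4],arr[9]; hi=8 → [8, 6, 7, 12, 4, 10, 11, 9, 5, 15, 17]
arr[mid]=4<12: swap arr[3],arr[4]; lo=4,mid=5 → [8, 6, 7, 4, 12, 10, 11, 9, 5, 15, 17]
arr[mid]=10<12: swap arr[4],arr[5]; lo=5,mid=6 → [8, 6, 7, 4, 10, 12, 11, 9, 5, 15, 17]
arr[mid]=11<12: swap arr[5],arr[6]; lo=6,mid=7 → [8, 6, 7, 4, 10, 11, 12, 9, 5, 15, 17]
arr[mid]=9<12: swap arr[6],arr[7]; lo=7,mid=8 → [8, 6, 7, 4, 10, 11, 9, 12, 5, 15, 17]
arr[mid]=5<12: swap arr[7],arr[8]; lo=8,mid=9 → [8, 6, 7, 4, 10, 11, 9, 5, 12, 15, 17]
end: lo=8, hi=8; arr = [8, 6, 7, 4, 10, 11, 9, 5, 12, 15, 17]

(8, 8)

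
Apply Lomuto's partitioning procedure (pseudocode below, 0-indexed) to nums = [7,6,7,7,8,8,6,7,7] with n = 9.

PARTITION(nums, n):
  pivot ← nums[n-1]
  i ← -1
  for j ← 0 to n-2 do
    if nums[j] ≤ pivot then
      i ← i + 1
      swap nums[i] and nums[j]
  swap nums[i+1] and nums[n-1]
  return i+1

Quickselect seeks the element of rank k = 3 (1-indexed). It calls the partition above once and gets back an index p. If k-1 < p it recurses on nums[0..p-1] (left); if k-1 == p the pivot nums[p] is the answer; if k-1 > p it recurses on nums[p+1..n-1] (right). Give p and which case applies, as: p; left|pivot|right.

6; left

pivot=7, i=-1
j=0: 7≤7, i=0, swap(0,0) ⇒ [7,6,7,7,8,8,6,7,7]
j=1: 6≤7, i=1, swap(1,1) ⇒ [7,6,7,7,8,8,6,7,7]
j=2: 7≤7, i=2, swap(2,2) ⇒ [7,6,7,7,8,8,6,7,7]
j=3: 7≤7, i=3, swap(3,3) ⇒ [7,6,7,7,8,8,6,7,7]
j=4: 8>7, skip
j=5: 8>7, skip
j=6: 6≤7, i=4, swap(4,6) ⇒ [7,6,7,7,6,8,8,7,7]
j=7: 7≤7, i=5, swap(5,7) ⇒ [7,6,7,7,6,7,8,8,7]
swap(6,8) ⇒ [7,6,7,7,6,7,7,8,8]; return 6
p = 6; k-1 = 2 < 6 ⇒ left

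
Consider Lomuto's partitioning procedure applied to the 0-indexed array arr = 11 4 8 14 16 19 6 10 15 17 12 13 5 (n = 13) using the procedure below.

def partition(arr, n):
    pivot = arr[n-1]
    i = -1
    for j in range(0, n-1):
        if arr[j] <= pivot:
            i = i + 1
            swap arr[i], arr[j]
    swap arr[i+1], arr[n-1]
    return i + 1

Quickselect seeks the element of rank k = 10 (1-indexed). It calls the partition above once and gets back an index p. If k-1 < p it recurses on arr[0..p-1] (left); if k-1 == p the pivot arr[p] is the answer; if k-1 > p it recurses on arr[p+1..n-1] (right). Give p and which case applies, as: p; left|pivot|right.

1; right

pivot = arr[12] = 5; i = -1
j=0: arr[0]=11 > 5 → no swap
j=1: arr[1]=4 ≤ 5 → i=0, swap arr[0],arr[1] → 4 11 8 14 16 19 6 10 15 17 12 13 5
j=2: arr[2]=8 > 5 → no swap
j=3: arr[3]=14 > 5 → no swap
j=4: arr[4]=16 > 5 → no swap
j=5: arr[5]=19 > 5 → no swap
j=6: arr[6]=6 > 5 → no swap
j=7: arr[7]=10 > 5 → no swap
j=8: arr[8]=15 > 5 → no swap
j=9: arr[9]=17 > 5 → no swap
j=10: arr[10]=12 > 5 → no swap
j=11: arr[11]=13 > 5 → no swap
final swap arr[1],arr[12] → 4 5 8 14 16 19 6 10 15 17 12 13 11; return 1
p = 1; k-1 = 9 > 1 ⇒ right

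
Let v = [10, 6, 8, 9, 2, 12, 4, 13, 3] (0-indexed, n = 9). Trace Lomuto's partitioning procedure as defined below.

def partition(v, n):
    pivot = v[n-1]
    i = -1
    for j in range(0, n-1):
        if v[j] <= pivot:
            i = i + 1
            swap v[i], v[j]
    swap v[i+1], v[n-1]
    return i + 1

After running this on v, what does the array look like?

[2, 3, 8, 9, 10, 12, 4, 13, 6]

pivot = v[8] = 3; i = -1
j=0: v[0]=10 > 3 → no swap
j=1: v[1]=6 > 3 → no swap
j=2: v[2]=8 > 3 → no swap
j=3: v[3]=9 > 3 → no swap
j=4: v[4]=2 ≤ 3 → i=0, swap v[0],v[4] → [2, 6, 8, 9, 10, 12, 4, 13, 3]
j=5: v[5]=12 > 3 → no swap
j=6: v[6]=4 > 3 → no swap
j=7: v[7]=13 > 3 → no swap
final swap v[1],v[8] → [2, 3, 8, 9, 10, 12, 4, 13, 6]; return 1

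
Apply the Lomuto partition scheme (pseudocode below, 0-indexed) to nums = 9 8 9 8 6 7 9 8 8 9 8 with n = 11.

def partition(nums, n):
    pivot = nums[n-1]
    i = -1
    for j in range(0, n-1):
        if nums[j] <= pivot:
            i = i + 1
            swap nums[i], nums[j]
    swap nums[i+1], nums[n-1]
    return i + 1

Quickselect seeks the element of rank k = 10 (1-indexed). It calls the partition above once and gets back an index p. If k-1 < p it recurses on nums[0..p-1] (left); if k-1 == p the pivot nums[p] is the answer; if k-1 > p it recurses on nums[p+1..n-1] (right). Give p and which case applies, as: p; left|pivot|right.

pivot=8, i=-1
j=0: 9>8, skip
j=1: 8≤8, i=0, swap(0,1) ⇒ 8 9 9 8 6 7 9 8 8 9 8
j=2: 9>8, skip
j=3: 8≤8, i=1, swap(1,3) ⇒ 8 8 9 9 6 7 9 8 8 9 8
j=4: 6≤8, i=2, swap(2,4) ⇒ 8 8 6 9 9 7 9 8 8 9 8
j=5: 7≤8, i=3, swap(3,5) ⇒ 8 8 6 7 9 9 9 8 8 9 8
j=6: 9>8, skip
j=7: 8≤8, i=4, swap(4,7) ⇒ 8 8 6 7 8 9 9 9 8 9 8
j=8: 8≤8, i=5, swap(5,8) ⇒ 8 8 6 7 8 8 9 9 9 9 8
j=9: 9>8, skip
swap(6,10) ⇒ 8 8 6 7 8 8 8 9 9 9 9; return 6
p = 6; k-1 = 9 > 6 ⇒ right

6; right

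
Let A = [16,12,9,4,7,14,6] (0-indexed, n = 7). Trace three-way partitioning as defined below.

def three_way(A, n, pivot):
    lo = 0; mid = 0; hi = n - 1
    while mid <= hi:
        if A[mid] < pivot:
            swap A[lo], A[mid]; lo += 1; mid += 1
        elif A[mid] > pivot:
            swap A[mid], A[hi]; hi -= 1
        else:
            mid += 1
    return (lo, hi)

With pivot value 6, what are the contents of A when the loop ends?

pivot = 6; lo=0, mid=0, hi=6
A[mid]=16>6: swap A[0],A[6]; hi=5 → [6,12,9,4,7,14,16]
A[mid]=6=6: mid=1
A[mid]=12>6: swap A[1],A[5]; hi=4 → [6,14,9,4,7,12,16]
A[mid]=14>6: swap A[1],A[4]; hi=3 → [6,7,9,4,14,12,16]
A[mid]=7>6: swap A[1],A[3]; hi=2 → [6,4,9,7,14,12,16]
A[mid]=4<6: swap A[0],A[1]; lo=1,mid=2 → [4,6,9,7,14,12,16]
A[mid]=9>6: swap A[2],A[2]; hi=1 → [4,6,9,7,14,12,16]
end: lo=1, hi=1; A = [4,6,9,7,14,12,16]

[4,6,9,7,14,12,16]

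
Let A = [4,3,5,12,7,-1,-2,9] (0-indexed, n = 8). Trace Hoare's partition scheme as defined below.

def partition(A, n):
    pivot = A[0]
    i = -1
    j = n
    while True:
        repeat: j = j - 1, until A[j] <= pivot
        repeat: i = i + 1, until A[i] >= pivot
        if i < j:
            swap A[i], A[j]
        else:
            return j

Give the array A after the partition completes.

[-2,3,-1,12,7,5,4,9]

pivot = A[0] = 4; i = -1, j = 8
j→6 (A[6]=-2≤4), i→0 (A[0]=4≥4); i<j, swap → [-2,3,5,12,7,-1,4,9]
j→5 (A[5]=-1≤4), i→2 (A[2]=5≥4); i<j, swap → [-2,3,-1,12,7,5,4,9]
j→2, i→3; i≥j, return j=2. A = [-2,3,-1,12,7,5,4,9]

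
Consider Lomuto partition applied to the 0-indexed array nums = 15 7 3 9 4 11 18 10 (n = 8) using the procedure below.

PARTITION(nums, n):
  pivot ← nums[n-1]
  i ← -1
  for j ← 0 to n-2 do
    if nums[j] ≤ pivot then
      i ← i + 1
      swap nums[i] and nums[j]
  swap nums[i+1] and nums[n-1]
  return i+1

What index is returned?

4

pivot=10, i=-1
j=0: 15>10, skip
j=1: 7≤10, i=0, swap(0,1) ⇒ 7 15 3 9 4 11 18 10
j=2: 3≤10, i=1, swap(1,2) ⇒ 7 3 15 9 4 11 18 10
j=3: 9≤10, i=2, swap(2,3) ⇒ 7 3 9 15 4 11 18 10
j=4: 4≤10, i=3, swap(3,4) ⇒ 7 3 9 4 15 11 18 10
j=5: 11>10, skip
j=6: 18>10, skip
swap(4,7) ⇒ 7 3 9 4 10 11 18 15; return 4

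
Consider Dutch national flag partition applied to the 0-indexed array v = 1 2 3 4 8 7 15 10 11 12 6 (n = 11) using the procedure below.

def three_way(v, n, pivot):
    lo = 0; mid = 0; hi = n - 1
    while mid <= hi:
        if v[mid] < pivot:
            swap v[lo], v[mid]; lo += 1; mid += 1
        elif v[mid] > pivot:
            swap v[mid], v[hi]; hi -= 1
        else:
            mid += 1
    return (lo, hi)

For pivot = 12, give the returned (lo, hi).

pivot = 12; lo=0, mid=0, hi=10
v[mid]=1<12: swap v[0],v[0]; lo=1,mid=1 → 1 2 3 4 8 7 15 10 11 12 6
v[mid]=2<12: swap v[1],v[1]; lo=2,mid=2 → 1 2 3 4 8 7 15 10 11 12 6
v[mid]=3<12: swap v[2],v[2]; lo=3,mid=3 → 1 2 3 4 8 7 15 10 11 12 6
v[mid]=4<12: swap v[3],v[3]; lo=4,mid=4 → 1 2 3 4 8 7 15 10 11 12 6
v[mid]=8<12: swap v[4],v[4]; lo=5,mid=5 → 1 2 3 4 8 7 15 10 11 12 6
v[mid]=7<12: swap v[5],v[5]; lo=6,mid=6 → 1 2 3 4 8 7 15 10 11 12 6
v[mid]=15>12: swap v[6],v[10]; hi=9 → 1 2 3 4 8 7 6 10 11 12 15
v[mid]=6<12: swap v[6],v[6]; lo=7,mid=7 → 1 2 3 4 8 7 6 10 11 12 15
v[mid]=10<12: swap v[7],v[7]; lo=8,mid=8 → 1 2 3 4 8 7 6 10 11 12 15
v[mid]=11<12: swap v[8],v[8]; lo=9,mid=9 → 1 2 3 4 8 7 6 10 11 12 15
v[mid]=12=12: mid=10
end: lo=9, hi=9; v = 1 2 3 4 8 7 6 10 11 12 15

(9, 9)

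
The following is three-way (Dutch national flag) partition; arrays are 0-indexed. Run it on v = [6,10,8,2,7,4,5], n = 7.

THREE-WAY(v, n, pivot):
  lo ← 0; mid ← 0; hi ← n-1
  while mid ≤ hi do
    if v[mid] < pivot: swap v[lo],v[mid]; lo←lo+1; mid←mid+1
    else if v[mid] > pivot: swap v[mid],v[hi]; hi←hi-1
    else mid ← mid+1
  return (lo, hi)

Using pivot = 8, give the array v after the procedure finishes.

[6,5,2,7,4,8,10]

pivot = 8; lo=0, mid=0, hi=6
v[mid]=6<8: swap v[0],v[0]; lo=1,mid=1 → [6,10,8,2,7,4,5]
v[mid]=10>8: swap v[1],v[6]; hi=5 → [6,5,8,2,7,4,10]
v[mid]=5<8: swap v[1],v[1]; lo=2,mid=2 → [6,5,8,2,7,4,10]
v[mid]=8=8: mid=3
v[mid]=2<8: swap v[2],v[3]; lo=3,mid=4 → [6,5,2,8,7,4,10]
v[mid]=7<8: swap v[3],v[4]; lo=4,mid=5 → [6,5,2,7,8,4,10]
v[mid]=4<8: swap v[4],v[5]; lo=5,mid=6 → [6,5,2,7,4,8,10]
end: lo=5, hi=5; v = [6,5,2,7,4,8,10]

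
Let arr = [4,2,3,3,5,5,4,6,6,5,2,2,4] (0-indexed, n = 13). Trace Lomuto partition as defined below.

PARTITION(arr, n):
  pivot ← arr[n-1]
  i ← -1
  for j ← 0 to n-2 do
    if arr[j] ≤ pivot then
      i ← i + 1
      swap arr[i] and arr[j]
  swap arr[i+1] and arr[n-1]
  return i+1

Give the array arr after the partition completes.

pivot = arr[12] = 4; i = -1
j=0: arr[0]=4 ≤ 4 → i=0, swap arr[0],arr[0] (no change) → [4,2,3,3,5,5,4,6,6,5,2,2,4]
j=1: arr[1]=2 ≤ 4 → i=1, swap arr[1],arr[1] (no change) → [4,2,3,3,5,5,4,6,6,5,2,2,4]
j=2: arr[2]=3 ≤ 4 → i=2, swap arr[2],arr[2] (no change) → [4,2,3,3,5,5,4,6,6,5,2,2,4]
j=3: arr[3]=3 ≤ 4 → i=3, swap arr[3],arr[3] (no change) → [4,2,3,3,5,5,4,6,6,5,2,2,4]
j=4: arr[4]=5 > 4 → no swap
j=5: arr[5]=5 > 4 → no swap
j=6: arr[6]=4 ≤ 4 → i=4, swap arr[4],arr[6] → [4,2,3,3,4,5,5,6,6,5,2,2,4]
j=7: arr[7]=6 > 4 → no swap
j=8: arr[8]=6 > 4 → no swap
j=9: arr[9]=5 > 4 → no swap
j=10: arr[10]=2 ≤ 4 → i=5, swap arr[5],arr[10] → [4,2,3,3,4,2,5,6,6,5,5,2,4]
j=11: arr[11]=2 ≤ 4 → i=6, swap arr[6],arr[11] → [4,2,3,3,4,2,2,6,6,5,5,5,4]
final swap arr[7],arr[12] → [4,2,3,3,4,2,2,4,6,5,5,5,6]; return 7

[4,2,3,3,4,2,2,4,6,5,5,5,6]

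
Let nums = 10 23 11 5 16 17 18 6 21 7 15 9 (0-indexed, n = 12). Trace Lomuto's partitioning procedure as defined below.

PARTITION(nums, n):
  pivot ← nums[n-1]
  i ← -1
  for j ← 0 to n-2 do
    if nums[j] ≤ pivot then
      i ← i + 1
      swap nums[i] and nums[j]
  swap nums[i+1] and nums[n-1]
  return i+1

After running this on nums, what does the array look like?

pivot = nums[11] = 9; i = -1
j=0: nums[0]=10 > 9 → no swap
j=1: nums[1]=23 > 9 → no swap
j=2: nums[2]=11 > 9 → no swap
j=3: nums[3]=5 ≤ 9 → i=0, swap nums[0],nums[3] → 5 23 11 10 16 17 18 6 21 7 15 9
j=4: nums[4]=16 > 9 → no swap
j=5: nums[5]=17 > 9 → no swap
j=6: nums[6]=18 > 9 → no swap
j=7: nums[7]=6 ≤ 9 → i=1, swap nums[1],nums[7] → 5 6 11 10 16 17 18 23 21 7 15 9
j=8: nums[8]=21 > 9 → no swap
j=9: nums[9]=7 ≤ 9 → i=2, swap nums[2],nums[9] → 5 6 7 10 16 17 18 23 21 11 15 9
j=10: nums[10]=15 > 9 → no swap
final swap nums[3],nums[11] → 5 6 7 9 16 17 18 23 21 11 15 10; return 3

5 6 7 9 16 17 18 23 21 11 15 10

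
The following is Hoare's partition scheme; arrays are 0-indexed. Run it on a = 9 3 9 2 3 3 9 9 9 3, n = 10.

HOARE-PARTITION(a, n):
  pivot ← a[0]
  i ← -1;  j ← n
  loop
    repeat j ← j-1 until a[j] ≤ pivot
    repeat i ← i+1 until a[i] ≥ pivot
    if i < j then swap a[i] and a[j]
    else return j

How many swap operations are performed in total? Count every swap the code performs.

pivot = a[0] = 9; i = -1, j = 10
j→9 (a[9]=3≤9), i→0 (a[0]=9≥9); i<j, swap → 3 3 9 2 3 3 9 9 9 9
j→8 (a[8]=9≤9), i→2 (a[2]=9≥9); i<j, swap → 3 3 9 2 3 3 9 9 9 9
j→7 (a[7]=9≤9), i→6 (a[6]=9≥9); i<j, swap → 3 3 9 2 3 3 9 9 9 9
j→6, i→7; i≥j, return j=6. a = 3 3 9 2 3 3 9 9 9 9

3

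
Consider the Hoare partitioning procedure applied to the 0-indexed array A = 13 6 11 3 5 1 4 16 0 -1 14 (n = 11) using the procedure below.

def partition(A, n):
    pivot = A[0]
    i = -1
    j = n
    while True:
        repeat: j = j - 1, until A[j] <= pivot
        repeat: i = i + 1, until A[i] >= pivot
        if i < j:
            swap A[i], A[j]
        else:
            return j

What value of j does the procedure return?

7

pivot=13
j stops at 9 (-1), i stops at 0 (13); swap ⇒ -1 6 11 3 5 1 4 16 0 13 14
j stops at 8 (0), i stops at 7 (16); swap ⇒ -1 6 11 3 5 1 4 0 16 13 14
j stops at 7, i stops at 8; i≥j ⇒ return 7. A=-1 6 11 3 5 1 4 0 16 13 14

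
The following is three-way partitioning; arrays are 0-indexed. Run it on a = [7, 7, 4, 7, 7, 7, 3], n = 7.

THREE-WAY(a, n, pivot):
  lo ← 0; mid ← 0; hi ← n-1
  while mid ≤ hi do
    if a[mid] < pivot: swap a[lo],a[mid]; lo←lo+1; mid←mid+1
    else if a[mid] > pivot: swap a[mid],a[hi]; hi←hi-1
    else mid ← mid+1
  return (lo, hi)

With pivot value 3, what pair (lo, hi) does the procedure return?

(0, 0)

lo=0 mid=0 hi=6
7>3: swap(0,6), hi=5 ⇒ [3, 7, 4, 7, 7, 7, 7]
3=3: mid=1
7>3: swap(1,5), hi=4 ⇒ [3, 7, 4, 7, 7, 7, 7]
7>3: swap(1,4), hi=3 ⇒ [3, 7, 4, 7, 7, 7, 7]
7>3: swap(1,3), hi=2 ⇒ [3, 7, 4, 7, 7, 7, 7]
7>3: swap(1,2), hi=1 ⇒ [3, 4, 7, 7, 7, 7, 7]
4>3: swap(1,1), hi=0 ⇒ [3, 4, 7, 7, 7, 7, 7]
done. lo=0 hi=0; a=[3, 4, 7, 7, 7, 7, 7]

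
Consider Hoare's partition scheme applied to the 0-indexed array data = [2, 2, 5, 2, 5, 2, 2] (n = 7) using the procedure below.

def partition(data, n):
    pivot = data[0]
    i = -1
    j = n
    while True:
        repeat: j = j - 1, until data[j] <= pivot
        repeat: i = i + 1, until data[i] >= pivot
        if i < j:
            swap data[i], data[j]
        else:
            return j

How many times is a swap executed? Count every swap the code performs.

pivot=2
j stops at 6 (2), i stops at 0 (2); swap ⇒ [2, 2, 5, 2, 5, 2, 2]
j stops at 5 (2), i stops at 1 (2); swap ⇒ [2, 2, 5, 2, 5, 2, 2]
j stops at 3 (2), i stops at 2 (5); swap ⇒ [2, 2, 2, 5, 5, 2, 2]
j stops at 2, i stops at 3; i≥j ⇒ return 2. data=[2, 2, 2, 5, 5, 2, 2]

3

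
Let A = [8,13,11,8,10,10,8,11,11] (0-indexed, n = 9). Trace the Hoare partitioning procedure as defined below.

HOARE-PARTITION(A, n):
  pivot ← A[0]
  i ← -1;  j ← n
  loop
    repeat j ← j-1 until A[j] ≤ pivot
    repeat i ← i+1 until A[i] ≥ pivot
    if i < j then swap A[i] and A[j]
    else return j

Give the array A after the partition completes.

pivot=8
j stops at 6 (8), i stops at 0 (8); swap ⇒ [8,13,11,8,10,10,8,11,11]
j stops at 3 (8), i stops at 1 (13); swap ⇒ [8,8,11,13,10,10,8,11,11]
j stops at 1, i stops at 2; i≥j ⇒ return 1. A=[8,8,11,13,10,10,8,11,11]

[8,8,11,13,10,10,8,11,11]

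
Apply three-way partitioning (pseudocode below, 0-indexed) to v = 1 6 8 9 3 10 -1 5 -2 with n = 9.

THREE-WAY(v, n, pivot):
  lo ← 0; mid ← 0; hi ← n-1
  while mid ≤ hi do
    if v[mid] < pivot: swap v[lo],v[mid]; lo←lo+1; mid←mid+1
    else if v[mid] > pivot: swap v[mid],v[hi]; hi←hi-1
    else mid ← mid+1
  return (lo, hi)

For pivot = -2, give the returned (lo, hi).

lo=0 mid=0 hi=8
1>-2: swap(0,8), hi=7 ⇒ -2 6 8 9 3 10 -1 5 1
-2=-2: mid=1
6>-2: swap(1,7), hi=6 ⇒ -2 5 8 9 3 10 -1 6 1
5>-2: swap(1,6), hi=5 ⇒ -2 -1 8 9 3 10 5 6 1
-1>-2: swap(1,5), hi=4 ⇒ -2 10 8 9 3 -1 5 6 1
10>-2: swap(1,4), hi=3 ⇒ -2 3 8 9 10 -1 5 6 1
3>-2: swap(1,3), hi=2 ⇒ -2 9 8 3 10 -1 5 6 1
9>-2: swap(1,2), hi=1 ⇒ -2 8 9 3 10 -1 5 6 1
8>-2: swap(1,1), hi=0 ⇒ -2 8 9 3 10 -1 5 6 1
done. lo=0 hi=0; v=-2 8 9 3 10 -1 5 6 1

(0, 0)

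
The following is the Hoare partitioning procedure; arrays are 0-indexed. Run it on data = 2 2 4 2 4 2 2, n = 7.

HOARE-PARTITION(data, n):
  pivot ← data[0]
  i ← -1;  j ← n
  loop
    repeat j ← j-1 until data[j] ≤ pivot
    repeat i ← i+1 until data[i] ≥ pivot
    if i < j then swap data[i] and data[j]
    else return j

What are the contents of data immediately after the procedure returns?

pivot=2
j stops at 6 (2), i stops at 0 (2); swap ⇒ 2 2 4 2 4 2 2
j stops at 5 (2), i stops at 1 (2); swap ⇒ 2 2 4 2 4 2 2
j stops at 3 (2), i stops at 2 (4); swap ⇒ 2 2 2 4 4 2 2
j stops at 2, i stops at 3; i≥j ⇒ return 2. data=2 2 2 4 4 2 2

2 2 2 4 4 2 2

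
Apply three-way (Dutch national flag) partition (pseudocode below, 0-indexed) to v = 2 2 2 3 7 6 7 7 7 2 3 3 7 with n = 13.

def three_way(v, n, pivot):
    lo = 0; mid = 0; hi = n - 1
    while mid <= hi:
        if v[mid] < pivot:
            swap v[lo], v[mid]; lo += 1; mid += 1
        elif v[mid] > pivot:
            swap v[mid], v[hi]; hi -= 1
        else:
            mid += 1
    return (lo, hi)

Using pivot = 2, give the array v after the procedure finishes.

pivot = 2; lo=0, mid=0, hi=12
v[mid]=2=2: mid=1
v[mid]=2=2: mid=2
v[mid]=2=2: mid=3
v[mid]=3>2: swap v[3],v[12]; hi=11 → 2 2 2 7 7 6 7 7 7 2 3 3 3
v[mid]=7>2: swap v[3],v[11]; hi=10 → 2 2 2 3 7 6 7 7 7 2 3 7 3
v[mid]=3>2: swap v[3],v[10]; hi=9 → 2 2 2 3 7 6 7 7 7 2 3 7 3
v[mid]=3>2: swap v[3],v[9]; hi=8 → 2 2 2 2 7 6 7 7 7 3 3 7 3
v[mid]=2=2: mid=4
v[mid]=7>2: swap v[4],v[8]; hi=7 → 2 2 2 2 7 6 7 7 7 3 3 7 3
v[mid]=7>2: swap v[4],v[7]; hi=6 → 2 2 2 2 7 6 7 7 7 3 3 7 3
v[mid]=7>2: swap v[4],v[6]; hi=5 → 2 2 2 2 7 6 7 7 7 3 3 7 3
v[mid]=7>2: swap v[4],v[5]; hi=4 → 2 2 2 2 6 7 7 7 7 3 3 7 3
v[mid]=6>2: swap v[4],v[4]; hi=3 → 2 2 2 2 6 7 7 7 7 3 3 7 3
end: lo=0, hi=3; v = 2 2 2 2 6 7 7 7 7 3 3 7 3

2 2 2 2 6 7 7 7 7 3 3 7 3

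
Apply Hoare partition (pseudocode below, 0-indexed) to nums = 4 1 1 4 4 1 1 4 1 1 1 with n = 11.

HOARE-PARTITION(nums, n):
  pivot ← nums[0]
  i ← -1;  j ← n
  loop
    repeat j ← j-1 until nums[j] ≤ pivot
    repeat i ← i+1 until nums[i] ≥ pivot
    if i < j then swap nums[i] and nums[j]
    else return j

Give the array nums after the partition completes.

1 1 1 1 1 1 1 4 4 4 4

pivot=4
j stops at 10 (1), i stops at 0 (4); swap ⇒ 1 1 1 4 4 1 1 4 1 1 4
j stops at 9 (1), i stops at 3 (4); swap ⇒ 1 1 1 1 4 1 1 4 1 4 4
j stops at 8 (1), i stops at 4 (4); swap ⇒ 1 1 1 1 1 1 1 4 4 4 4
j stops at 7, i stops at 7; i≥j ⇒ return 7. nums=1 1 1 1 1 1 1 4 4 4 4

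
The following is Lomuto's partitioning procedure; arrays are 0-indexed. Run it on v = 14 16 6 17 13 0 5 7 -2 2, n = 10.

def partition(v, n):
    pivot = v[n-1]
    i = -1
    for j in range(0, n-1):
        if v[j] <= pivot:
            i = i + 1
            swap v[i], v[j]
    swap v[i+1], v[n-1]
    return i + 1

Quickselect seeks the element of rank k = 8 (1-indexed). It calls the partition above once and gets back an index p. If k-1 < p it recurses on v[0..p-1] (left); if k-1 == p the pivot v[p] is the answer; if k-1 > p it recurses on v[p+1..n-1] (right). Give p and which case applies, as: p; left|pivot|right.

2; right

pivot=2, i=-1
j=0: 14>2, skip
j=1: 16>2, skip
j=2: 6>2, skip
j=3: 17>2, skip
j=4: 13>2, skip
j=5: 0≤2, i=0, swap(0,5) ⇒ 0 16 6 17 13 14 5 7 -2 2
j=6: 5>2, skip
j=7: 7>2, skip
j=8: -2≤2, i=1, swap(1,8) ⇒ 0 -2 6 17 13 14 5 7 16 2
swap(2,9) ⇒ 0 -2 2 17 13 14 5 7 16 6; return 2
p = 2; k-1 = 7 > 2 ⇒ right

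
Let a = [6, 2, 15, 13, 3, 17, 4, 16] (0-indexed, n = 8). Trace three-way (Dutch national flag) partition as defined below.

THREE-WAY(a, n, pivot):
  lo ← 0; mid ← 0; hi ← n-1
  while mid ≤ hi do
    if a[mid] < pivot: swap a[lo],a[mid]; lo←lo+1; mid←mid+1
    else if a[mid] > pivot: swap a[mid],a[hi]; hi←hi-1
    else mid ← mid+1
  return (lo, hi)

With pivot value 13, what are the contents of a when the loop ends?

[6, 2, 4, 3, 13, 17, 16, 15]

lo=0 mid=0 hi=7
6<13: swap(0,0), lo=1 mid=1 ⇒ [6, 2, 15, 13, 3, 17, 4, 16]
2<13: swap(1,1), lo=2 mid=2 ⇒ [6, 2, 15, 13, 3, 17, 4, 16]
15>13: swap(2,7), hi=6 ⇒ [6, 2, 16, 13, 3, 17, 4, 15]
16>13: swap(2,6), hi=5 ⇒ [6, 2, 4, 13, 3, 17, 16, 15]
4<13: swap(2,2), lo=3 mid=3 ⇒ [6, 2, 4, 13, 3, 17, 16, 15]
13=13: mid=4
3<13: swap(3,4), lo=4 mid=5 ⇒ [6, 2, 4, 3, 13, 17, 16, 15]
17>13: swap(5,5), hi=4 ⇒ [6, 2, 4, 3, 13, 17, 16, 15]
done. lo=4 hi=4; a=[6, 2, 4, 3, 13, 17, 16, 15]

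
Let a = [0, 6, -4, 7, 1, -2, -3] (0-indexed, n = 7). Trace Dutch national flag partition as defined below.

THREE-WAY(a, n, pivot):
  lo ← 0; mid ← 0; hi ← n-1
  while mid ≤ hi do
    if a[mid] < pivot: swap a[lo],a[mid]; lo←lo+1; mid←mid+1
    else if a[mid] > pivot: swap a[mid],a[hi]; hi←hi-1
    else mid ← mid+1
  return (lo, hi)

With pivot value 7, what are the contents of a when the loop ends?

[0, 6, -4, 1, -2, -3, 7]

lo=0 mid=0 hi=6
0<7: swap(0,0), lo=1 mid=1 ⇒ [0, 6, -4, 7, 1, -2, -3]
6<7: swap(1,1), lo=2 mid=2 ⇒ [0, 6, -4, 7, 1, -2, -3]
-4<7: swap(2,2), lo=3 mid=3 ⇒ [0, 6, -4, 7, 1, -2, -3]
7=7: mid=4
1<7: swap(3,4), lo=4 mid=5 ⇒ [0, 6, -4, 1, 7, -2, -3]
-2<7: swap(4,5), lo=5 mid=6 ⇒ [0, 6, -4, 1, -2, 7, -3]
-3<7: swap(5,6), lo=6 mid=7 ⇒ [0, 6, -4, 1, -2, -3, 7]
done. lo=6 hi=6; a=[0, 6, -4, 1, -2, -3, 7]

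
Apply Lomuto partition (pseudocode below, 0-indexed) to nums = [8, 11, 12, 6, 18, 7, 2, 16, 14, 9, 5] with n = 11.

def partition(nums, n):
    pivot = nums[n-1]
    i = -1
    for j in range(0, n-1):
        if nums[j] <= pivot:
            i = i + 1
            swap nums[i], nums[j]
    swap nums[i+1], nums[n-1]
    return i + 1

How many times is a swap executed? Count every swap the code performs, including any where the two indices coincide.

pivot=5, i=-1
j=0: 8>5, skip
j=1: 11>5, skip
j=2: 12>5, skip
j=3: 6>5, skip
j=4: 18>5, skip
j=5: 7>5, skip
j=6: 2≤5, i=0, swap(0,6) ⇒ [2, 11, 12, 6, 18, 7, 8, 16, 14, 9, 5]
j=7: 16>5, skip
j=8: 14>5, skip
j=9: 9>5, skip
swap(1,10) ⇒ [2, 5, 12, 6, 18, 7, 8, 16, 14, 9, 11]; return 1

2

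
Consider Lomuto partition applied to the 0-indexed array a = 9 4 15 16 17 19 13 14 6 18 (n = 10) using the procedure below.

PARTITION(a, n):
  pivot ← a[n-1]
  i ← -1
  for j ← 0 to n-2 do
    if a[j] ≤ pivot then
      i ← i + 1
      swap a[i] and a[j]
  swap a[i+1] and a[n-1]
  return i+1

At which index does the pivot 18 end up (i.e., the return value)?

8

pivot=18, i=-1
j=0: 9≤18, i=0, swap(0,0) ⇒ 9 4 15 16 17 19 13 14 6 18
j=1: 4≤18, i=1, swap(1,1) ⇒ 9 4 15 16 17 19 13 14 6 18
j=2: 15≤18, i=2, swap(2,2) ⇒ 9 4 15 16 17 19 13 14 6 18
j=3: 16≤18, i=3, swap(3,3) ⇒ 9 4 15 16 17 19 13 14 6 18
j=4: 17≤18, i=4, swap(4,4) ⇒ 9 4 15 16 17 19 13 14 6 18
j=5: 19>18, skip
j=6: 13≤18, i=5, swap(5,6) ⇒ 9 4 15 16 17 13 19 14 6 18
j=7: 14≤18, i=6, swap(6,7) ⇒ 9 4 15 16 17 13 14 19 6 18
j=8: 6≤18, i=7, swap(7,8) ⇒ 9 4 15 16 17 13 14 6 19 18
swap(8,9) ⇒ 9 4 15 16 17 13 14 6 18 19; return 8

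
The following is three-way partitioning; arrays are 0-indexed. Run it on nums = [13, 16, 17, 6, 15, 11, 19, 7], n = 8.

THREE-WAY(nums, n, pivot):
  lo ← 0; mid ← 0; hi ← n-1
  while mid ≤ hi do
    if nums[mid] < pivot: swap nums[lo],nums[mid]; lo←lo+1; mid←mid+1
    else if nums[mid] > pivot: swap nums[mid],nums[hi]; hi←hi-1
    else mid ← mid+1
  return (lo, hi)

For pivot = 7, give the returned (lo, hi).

lo=0 mid=0 hi=7
13>7: swap(0,7), hi=6 ⇒ [7, 16, 17, 6, 15, 11, 19, 13]
7=7: mid=1
16>7: swap(1,6), hi=5 ⇒ [7, 19, 17, 6, 15, 11, 16, 13]
19>7: swap(1,5), hi=4 ⇒ [7, 11, 17, 6, 15, 19, 16, 13]
11>7: swap(1,4), hi=3 ⇒ [7, 15, 17, 6, 11, 19, 16, 13]
15>7: swap(1,3), hi=2 ⇒ [7, 6, 17, 15, 11, 19, 16, 13]
6<7: swap(0,1), lo=1 mid=2 ⇒ [6, 7, 17, 15, 11, 19, 16, 13]
17>7: swap(2,2), hi=1 ⇒ [6, 7, 17, 15, 11, 19, 16, 13]
done. lo=1 hi=1; nums=[6, 7, 17, 15, 11, 19, 16, 13]

(1, 1)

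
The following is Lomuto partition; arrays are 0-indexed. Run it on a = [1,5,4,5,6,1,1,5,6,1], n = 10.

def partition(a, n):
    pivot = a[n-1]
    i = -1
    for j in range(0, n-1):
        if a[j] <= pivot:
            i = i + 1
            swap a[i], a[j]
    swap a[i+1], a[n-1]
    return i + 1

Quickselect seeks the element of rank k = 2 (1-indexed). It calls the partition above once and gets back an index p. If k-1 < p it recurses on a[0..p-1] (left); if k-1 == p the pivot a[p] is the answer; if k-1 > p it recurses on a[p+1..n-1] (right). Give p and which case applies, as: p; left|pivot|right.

3; left

pivot=1, i=-1
j=0: 1≤1, i=0, swap(0,0) ⇒ [1,5,4,5,6,1,1,5,6,1]
j=1: 5>1, skip
j=2: 4>1, skip
j=3: 5>1, skip
j=4: 6>1, skip
j=5: 1≤1, i=1, swap(1,5) ⇒ [1,1,4,5,6,5,1,5,6,1]
j=6: 1≤1, i=2, swap(2,6) ⇒ [1,1,1,5,6,5,4,5,6,1]
j=7: 5>1, skip
j=8: 6>1, skip
swap(3,9) ⇒ [1,1,1,1,6,5,4,5,6,5]; return 3
p = 3; k-1 = 1 < 3 ⇒ left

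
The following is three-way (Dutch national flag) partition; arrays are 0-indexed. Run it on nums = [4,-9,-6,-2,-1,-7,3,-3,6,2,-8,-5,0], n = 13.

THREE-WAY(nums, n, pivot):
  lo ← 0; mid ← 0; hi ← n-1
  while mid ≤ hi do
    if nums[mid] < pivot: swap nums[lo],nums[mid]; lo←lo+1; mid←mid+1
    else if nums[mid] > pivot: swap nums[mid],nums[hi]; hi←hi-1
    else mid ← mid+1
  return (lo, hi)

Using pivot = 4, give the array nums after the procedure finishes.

lo=0 mid=0 hi=12
4=4: mid=1
-9<4: swap(0,1), lo=1 mid=2 ⇒ [-9,4,-6,-2,-1,-7,3,-3,6,2,-8,-5,0]
-6<4: swap(1,2), lo=2 mid=3 ⇒ [-9,-6,4,-2,-1,-7,3,-3,6,2,-8,-5,0]
-2<4: swap(2,3), lo=3 mid=4 ⇒ [-9,-6,-2,4,-1,-7,3,-3,6,2,-8,-5,0]
-1<4: swap(3,4), lo=4 mid=5 ⇒ [-9,-6,-2,-1,4,-7,3,-3,6,2,-8,-5,0]
-7<4: swap(4,5), lo=5 mid=6 ⇒ [-9,-6,-2,-1,-7,4,3,-3,6,2,-8,-5,0]
3<4: swap(5,6), lo=6 mid=7 ⇒ [-9,-6,-2,-1,-7,3,4,-3,6,2,-8,-5,0]
-3<4: swap(6,7), lo=7 mid=8 ⇒ [-9,-6,-2,-1,-7,3,-3,4,6,2,-8,-5,0]
6>4: swap(8,12), hi=11 ⇒ [-9,-6,-2,-1,-7,3,-3,4,0,2,-8,-5,6]
0<4: swap(7,8), lo=8 mid=9 ⇒ [-9,-6,-2,-1,-7,3,-3,0,4,2,-8,-5,6]
2<4: swap(8,9), lo=9 mid=10 ⇒ [-9,-6,-2,-1,-7,3,-3,0,2,4,-8,-5,6]
-8<4: swap(9,10), lo=10 mid=11 ⇒ [-9,-6,-2,-1,-7,3,-3,0,2,-8,4,-5,6]
-5<4: swap(10,11), lo=11 mid=12 ⇒ [-9,-6,-2,-1,-7,3,-3,0,2,-8,-5,4,6]
done. lo=11 hi=11; nums=[-9,-6,-2,-1,-7,3,-3,0,2,-8,-5,4,6]

[-9,-6,-2,-1,-7,3,-3,0,2,-8,-5,4,6]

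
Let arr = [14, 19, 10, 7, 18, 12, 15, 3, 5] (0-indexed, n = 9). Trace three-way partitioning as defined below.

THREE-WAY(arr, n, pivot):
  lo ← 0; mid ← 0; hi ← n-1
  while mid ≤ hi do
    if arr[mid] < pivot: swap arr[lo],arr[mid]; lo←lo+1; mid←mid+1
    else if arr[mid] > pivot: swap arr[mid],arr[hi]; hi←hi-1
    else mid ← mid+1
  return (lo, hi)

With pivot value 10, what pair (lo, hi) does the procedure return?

(3, 3)

pivot = 10; lo=0, mid=0, hi=8
arr[mid]=14>10: swap arr[0],arr[8]; hi=7 → [5, 19, 10, 7, 18, 12, 15, 3, 14]
arr[mid]=5<10: swap arr[0],arr[0]; lo=1,mid=1 → [5, 19, 10, 7, 18, 12, 15, 3, 14]
arr[mid]=19>10: swap arr[1],arr[7]; hi=6 → [5, 3, 10, 7, 18, 12, 15, 19, 14]
arr[mid]=3<10: swap arr[1],arr[1]; lo=2,mid=2 → [5, 3, 10, 7, 18, 12, 15, 19, 14]
arr[mid]=10=10: mid=3
arr[mid]=7<10: swap arr[2],arr[3]; lo=3,mid=4 → [5, 3, 7, 10, 18, 12, 15, 19, 14]
arr[mid]=18>10: swap arr[4],arr[6]; hi=5 → [5, 3, 7, 10, 15, 12, 18, 19, 14]
arr[mid]=15>10: swap arr[4],arr[5]; hi=4 → [5, 3, 7, 10, 12, 15, 18, 19, 14]
arr[mid]=12>10: swap arr[4],arr[4]; hi=3 → [5, 3, 7, 10, 12, 15, 18, 19, 14]
end: lo=3, hi=3; arr = [5, 3, 7, 10, 12, 15, 18, 19, 14]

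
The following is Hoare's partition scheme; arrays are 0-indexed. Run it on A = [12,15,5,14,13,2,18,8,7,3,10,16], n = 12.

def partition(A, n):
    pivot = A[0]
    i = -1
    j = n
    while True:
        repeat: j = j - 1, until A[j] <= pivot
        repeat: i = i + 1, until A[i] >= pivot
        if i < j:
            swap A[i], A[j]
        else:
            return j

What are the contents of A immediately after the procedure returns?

pivot = A[0] = 12; i = -1, j = 12
j→10 (A[10]=10≤12), i→0 (A[0]=12≥12); i<j, swap → [10,15,5,14,13,2,18,8,7,3,12,16]
j→9 (A[9]=3≤12), i→1 (A[1]=15≥12); i<j, swap → [10,3,5,14,13,2,18,8,7,15,12,16]
j→8 (A[8]=7≤12), i→3 (A[3]=14≥12); i<j, swap → [10,3,5,7,13,2,18,8,14,15,12,16]
j→7 (A[7]=8≤12), i→4 (A[4]=13≥12); i<j, swap → [10,3,5,7,8,2,18,13,14,15,12,16]
j→5, i→6; i≥j, return j=5. A = [10,3,5,7,8,2,18,13,14,15,12,16]

[10,3,5,7,8,2,18,13,14,15,12,16]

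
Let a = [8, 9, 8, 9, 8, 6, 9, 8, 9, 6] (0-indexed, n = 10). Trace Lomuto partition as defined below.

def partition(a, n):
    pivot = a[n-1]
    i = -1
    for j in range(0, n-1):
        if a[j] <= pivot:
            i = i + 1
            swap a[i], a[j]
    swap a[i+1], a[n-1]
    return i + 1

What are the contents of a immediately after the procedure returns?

pivot=6, i=-1
j=0: 8>6, skip
j=1: 9>6, skip
j=2: 8>6, skip
j=3: 9>6, skip
j=4: 8>6, skip
j=5: 6≤6, i=0, swap(0,5) ⇒ [6, 9, 8, 9, 8, 8, 9, 8, 9, 6]
j=6: 9>6, skip
j=7: 8>6, skip
j=8: 9>6, skip
swap(1,9) ⇒ [6, 6, 8, 9, 8, 8, 9, 8, 9, 9]; return 1

[6, 6, 8, 9, 8, 8, 9, 8, 9, 9]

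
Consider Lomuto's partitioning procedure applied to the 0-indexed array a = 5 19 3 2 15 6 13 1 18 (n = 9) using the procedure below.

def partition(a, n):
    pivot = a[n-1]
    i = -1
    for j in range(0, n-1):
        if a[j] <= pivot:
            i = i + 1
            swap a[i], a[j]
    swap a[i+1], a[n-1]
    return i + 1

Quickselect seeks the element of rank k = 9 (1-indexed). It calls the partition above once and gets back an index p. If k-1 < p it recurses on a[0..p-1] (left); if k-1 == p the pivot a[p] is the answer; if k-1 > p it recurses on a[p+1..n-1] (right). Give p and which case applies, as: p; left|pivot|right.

7; right

pivot=18, i=-1
j=0: 5≤18, i=0, swap(0,0) ⇒ 5 19 3 2 15 6 13 1 18
j=1: 19>18, skip
j=2: 3≤18, i=1, swap(1,2) ⇒ 5 3 19 2 15 6 13 1 18
j=3: 2≤18, i=2, swap(2,3) ⇒ 5 3 2 19 15 6 13 1 18
j=4: 15≤18, i=3, swap(3,4) ⇒ 5 3 2 15 19 6 13 1 18
j=5: 6≤18, i=4, swap(4,5) ⇒ 5 3 2 15 6 19 13 1 18
j=6: 13≤18, i=5, swap(5,6) ⇒ 5 3 2 15 6 13 19 1 18
j=7: 1≤18, i=6, swap(6,7) ⇒ 5 3 2 15 6 13 1 19 18
swap(7,8) ⇒ 5 3 2 15 6 13 1 18 19; return 7
p = 7; k-1 = 8 > 7 ⇒ right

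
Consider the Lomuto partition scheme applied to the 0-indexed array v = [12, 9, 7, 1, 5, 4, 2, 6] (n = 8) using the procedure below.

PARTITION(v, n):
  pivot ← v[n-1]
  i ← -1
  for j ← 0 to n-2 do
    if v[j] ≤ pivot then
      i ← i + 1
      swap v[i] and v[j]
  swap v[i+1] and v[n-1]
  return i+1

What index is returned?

pivot=6, i=-1
j=0: 12>6, skip
j=1: 9>6, skip
j=2: 7>6, skip
j=3: 1≤6, i=0, swap(0,3) ⇒ [1, 9, 7, 12, 5, 4, 2, 6]
j=4: 5≤6, i=1, swap(1,4) ⇒ [1, 5, 7, 12, 9, 4, 2, 6]
j=5: 4≤6, i=2, swap(2,5) ⇒ [1, 5, 4, 12, 9, 7, 2, 6]
j=6: 2≤6, i=3, swap(3,6) ⇒ [1, 5, 4, 2, 9, 7, 12, 6]
swap(4,7) ⇒ [1, 5, 4, 2, 6, 7, 12, 9]; return 4

4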